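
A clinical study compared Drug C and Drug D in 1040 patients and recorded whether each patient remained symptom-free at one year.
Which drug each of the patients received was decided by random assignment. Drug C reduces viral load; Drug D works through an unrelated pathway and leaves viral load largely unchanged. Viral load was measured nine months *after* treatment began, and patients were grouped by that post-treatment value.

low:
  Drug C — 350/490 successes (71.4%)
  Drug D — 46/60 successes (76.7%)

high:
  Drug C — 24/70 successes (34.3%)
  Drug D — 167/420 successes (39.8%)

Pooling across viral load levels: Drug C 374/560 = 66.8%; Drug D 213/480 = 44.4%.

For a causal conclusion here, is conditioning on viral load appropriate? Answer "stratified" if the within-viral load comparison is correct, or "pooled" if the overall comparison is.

Drug D is higher inside every viral load stratum but Drug C is higher in aggregate. Whether to stratify depends on how viral load relates to the drug.
Viral load is recorded after the drug and is itself shifted by it — it sits on the causal path from drug to outcome. Conditioning on a mediator would strip out part of the effect we want; the pooled comparison gives the total causal effect.
Pooled: Drug C 66.8% vs Drug D 44.4%; Drug C is higher overall.

pooled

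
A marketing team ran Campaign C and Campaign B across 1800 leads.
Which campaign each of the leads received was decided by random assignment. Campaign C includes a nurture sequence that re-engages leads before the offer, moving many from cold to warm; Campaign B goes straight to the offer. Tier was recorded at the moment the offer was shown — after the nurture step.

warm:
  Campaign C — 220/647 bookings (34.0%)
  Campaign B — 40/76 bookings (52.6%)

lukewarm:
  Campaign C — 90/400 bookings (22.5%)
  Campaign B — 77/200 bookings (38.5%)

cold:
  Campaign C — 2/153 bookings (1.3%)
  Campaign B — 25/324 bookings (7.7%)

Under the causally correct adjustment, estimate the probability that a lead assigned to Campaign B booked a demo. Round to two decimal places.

Engagement tier lies on the pathway campaign → engagement tier → outcome, so adjusting for it blocks the indirect effect. For the total causal effect of campaign, use the unadjusted pooled rates.
So P(outcome | do(Campaign B)) is just the pooled rate for Campaign B: 142/600 = 0.237.

0.24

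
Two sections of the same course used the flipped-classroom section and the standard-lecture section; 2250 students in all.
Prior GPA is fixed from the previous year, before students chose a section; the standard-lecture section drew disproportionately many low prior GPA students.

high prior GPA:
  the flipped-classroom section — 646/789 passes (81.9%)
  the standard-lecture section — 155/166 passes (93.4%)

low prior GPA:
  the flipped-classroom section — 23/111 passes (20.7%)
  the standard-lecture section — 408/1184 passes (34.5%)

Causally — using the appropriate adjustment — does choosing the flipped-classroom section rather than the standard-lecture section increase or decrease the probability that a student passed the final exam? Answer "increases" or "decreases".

Prior GPA band differs across teaching methods for reasons unrelated to any effect of the teaching method itself, and it separately predicts the outcome — a classic confounder. We must compare within prior GPA band levels.
Within each level — high prior GPA: 81.9% vs 93.4%; low prior GPA: 20.7% vs 34.5% — the standard-lecture section is higher every time.

decreases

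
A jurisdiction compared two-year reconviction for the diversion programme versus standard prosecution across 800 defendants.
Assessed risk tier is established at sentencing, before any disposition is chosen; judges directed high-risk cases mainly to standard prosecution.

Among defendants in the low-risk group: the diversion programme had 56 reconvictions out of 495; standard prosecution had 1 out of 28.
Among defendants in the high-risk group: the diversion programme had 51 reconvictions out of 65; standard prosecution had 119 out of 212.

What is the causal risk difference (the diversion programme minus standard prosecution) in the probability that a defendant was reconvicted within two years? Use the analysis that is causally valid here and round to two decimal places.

Since assessed risk tier is a pre-existing factor (not a product of the disposition) and it affects the outcome on its own, it is a confounder. The stratified rates, not the pooled rate, identify the causal effect.
Adjusting over the population distribution of assessed risk tier: 0.654·(0.113−0.036) + 0.346·(0.785−0.561) = +0.128.

+0.13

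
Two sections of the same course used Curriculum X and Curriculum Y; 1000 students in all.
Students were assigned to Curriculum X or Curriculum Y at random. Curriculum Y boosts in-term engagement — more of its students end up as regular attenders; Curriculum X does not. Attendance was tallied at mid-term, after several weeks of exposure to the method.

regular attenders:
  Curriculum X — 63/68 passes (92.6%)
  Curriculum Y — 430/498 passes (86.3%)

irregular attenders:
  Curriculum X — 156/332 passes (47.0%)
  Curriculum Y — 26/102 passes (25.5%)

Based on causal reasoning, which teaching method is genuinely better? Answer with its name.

The stratified and pooled comparisons disagree (Curriculum X wins within each mid-term attendance; Curriculum Y wins overall), so the answer turns on the causal role of mid-term attendance.
Mid-term attendance lies on the pathway teaching method → mid-term attendance → outcome, so adjusting for it blocks the indirect effect. For the total causal effect of teaching method, use the unadjusted pooled rates.
Pooled: Curriculum X 54.8% vs Curriculum Y 76.0%; Curriculum Y is higher overall.

Curriculum Y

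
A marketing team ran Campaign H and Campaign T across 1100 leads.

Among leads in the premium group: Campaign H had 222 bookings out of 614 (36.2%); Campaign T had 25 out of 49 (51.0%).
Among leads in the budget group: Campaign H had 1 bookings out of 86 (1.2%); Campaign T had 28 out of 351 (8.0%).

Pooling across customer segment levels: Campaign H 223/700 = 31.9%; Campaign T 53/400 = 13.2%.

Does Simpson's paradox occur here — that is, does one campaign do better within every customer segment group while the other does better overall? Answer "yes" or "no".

Within each customer segment level (premium 36.2% vs 51.0%; budget 1.2% vs 8.0%), Campaign T has the higher rate every time. Pooled: 31.9% vs 13.2% — Campaign H has the higher rate overall. The two comparisons disagree.

yes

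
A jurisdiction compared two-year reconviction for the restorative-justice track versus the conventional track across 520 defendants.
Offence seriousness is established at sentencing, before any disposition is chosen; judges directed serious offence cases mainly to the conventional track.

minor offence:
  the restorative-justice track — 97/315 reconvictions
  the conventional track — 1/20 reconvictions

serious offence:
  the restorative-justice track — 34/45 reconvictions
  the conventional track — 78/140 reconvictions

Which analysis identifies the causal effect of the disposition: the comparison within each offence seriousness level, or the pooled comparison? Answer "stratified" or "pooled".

The offence seriousness-specific comparison favours the conventional track throughout, but the pooled figures favour the restorative-justice track. The question is whether to condition on offence seriousness.
The imbalance in offence seriousness arose from how defendants were allocated, not from anything the disposition did; and offence seriousness independently affects the outcome. The pooled gap is confounded — condition on offence seriousness.
Within each level — minor offence: 30.8% vs 5.0%; serious offence: 75.6% vs 55.7% — the conventional track is lower every time.

stratified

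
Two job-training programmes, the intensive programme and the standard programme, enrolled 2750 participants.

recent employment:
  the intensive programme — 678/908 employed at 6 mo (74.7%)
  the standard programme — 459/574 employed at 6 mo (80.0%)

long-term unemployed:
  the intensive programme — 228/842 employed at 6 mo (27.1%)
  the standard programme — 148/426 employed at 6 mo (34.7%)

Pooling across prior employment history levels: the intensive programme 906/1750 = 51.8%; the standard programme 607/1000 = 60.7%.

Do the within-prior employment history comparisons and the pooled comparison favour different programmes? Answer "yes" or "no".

Within each prior employment history level (recent employment 74.7% vs 80.0%; long-term unemployed 27.1% vs 34.7%), the standard programme has the higher rate every time. Pooled: 51.8% vs 60.7% — the standard programme has the higher rate overall. They agree.

no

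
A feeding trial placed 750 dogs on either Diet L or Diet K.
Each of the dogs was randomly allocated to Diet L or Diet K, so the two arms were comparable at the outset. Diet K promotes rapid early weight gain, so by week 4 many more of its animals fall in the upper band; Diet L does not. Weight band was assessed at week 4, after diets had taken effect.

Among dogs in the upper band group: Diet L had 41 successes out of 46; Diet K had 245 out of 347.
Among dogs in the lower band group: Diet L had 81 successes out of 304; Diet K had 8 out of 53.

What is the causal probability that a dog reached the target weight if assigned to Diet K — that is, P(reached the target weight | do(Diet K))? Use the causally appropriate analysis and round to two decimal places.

The distribution of week-4 weight band is itself part of what the diet does — it is an intermediate outcome. Holding it fixed would remove that part of the effect; the total effect is the pooled difference.
So P(outcome | do(Diet K)) is just the pooled rate for Diet K: 253/400 = 0.632.

0.63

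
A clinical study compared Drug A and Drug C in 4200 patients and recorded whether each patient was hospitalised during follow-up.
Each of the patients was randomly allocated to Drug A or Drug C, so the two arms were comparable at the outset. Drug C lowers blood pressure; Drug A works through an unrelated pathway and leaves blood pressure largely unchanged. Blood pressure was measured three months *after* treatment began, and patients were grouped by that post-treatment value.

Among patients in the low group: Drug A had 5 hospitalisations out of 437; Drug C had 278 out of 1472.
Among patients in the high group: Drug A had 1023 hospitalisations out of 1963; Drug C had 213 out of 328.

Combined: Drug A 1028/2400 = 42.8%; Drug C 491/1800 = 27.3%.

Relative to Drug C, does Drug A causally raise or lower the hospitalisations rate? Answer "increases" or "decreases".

Blood pressure is downstream of the drug. One should not condition on a consequence of treatment, so the overall rates are the right comparison.
Pooled: Drug A 42.8% vs Drug C 27.3%; Drug C is lower overall.

increases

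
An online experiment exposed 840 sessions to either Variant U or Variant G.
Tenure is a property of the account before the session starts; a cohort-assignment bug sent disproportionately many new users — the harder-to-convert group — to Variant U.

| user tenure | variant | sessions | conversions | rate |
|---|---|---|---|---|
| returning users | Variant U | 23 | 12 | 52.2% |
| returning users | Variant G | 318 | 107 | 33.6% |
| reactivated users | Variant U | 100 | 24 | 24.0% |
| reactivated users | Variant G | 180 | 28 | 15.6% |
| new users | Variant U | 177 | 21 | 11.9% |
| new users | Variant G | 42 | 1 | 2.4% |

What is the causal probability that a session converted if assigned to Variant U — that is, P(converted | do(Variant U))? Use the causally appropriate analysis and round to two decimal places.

0.32

Variant U is higher inside every user tenure stratum but Variant G is higher in aggregate. Whether to stratify depends on how user tenure relates to the variant.
User tenure satisfies the back-door criterion: it is not a descendant of the variant, and it blocks the spurious path from variant to outcome. Adjusting for it (i.e., using the within-user tenure rates) gives the causal effect.
Standardising Variant U to the population user tenure mix: 0.406·12/23 + 0.333·24/100 + 0.261·21/177 = 0.323.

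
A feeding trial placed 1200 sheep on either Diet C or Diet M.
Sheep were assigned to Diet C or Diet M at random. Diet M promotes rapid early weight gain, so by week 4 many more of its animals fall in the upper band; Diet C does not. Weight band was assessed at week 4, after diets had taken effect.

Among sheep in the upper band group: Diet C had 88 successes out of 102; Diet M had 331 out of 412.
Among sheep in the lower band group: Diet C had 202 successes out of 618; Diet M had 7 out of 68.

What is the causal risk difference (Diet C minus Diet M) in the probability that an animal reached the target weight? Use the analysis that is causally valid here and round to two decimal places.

-0.30

Week-4 weight band is downstream of the diet. One should not condition on a consequence of treatment, so the overall rates are the right comparison.
The causal difference is the pooled difference: 0.403 − 0.704 = -0.301.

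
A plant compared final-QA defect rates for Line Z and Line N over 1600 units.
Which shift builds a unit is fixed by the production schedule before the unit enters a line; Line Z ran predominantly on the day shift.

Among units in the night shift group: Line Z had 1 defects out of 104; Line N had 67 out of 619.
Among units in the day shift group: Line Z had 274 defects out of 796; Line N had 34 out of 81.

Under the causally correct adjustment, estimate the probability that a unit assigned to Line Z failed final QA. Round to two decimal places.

Shift differs across lines for reasons unrelated to any effect of the line itself, and it separately predicts the outcome — a classic confounder. We must compare within shift levels.
Standardising Line Z to the population shift mix: 0.452·1/104 + 0.548·274/796 = 0.193.

0.19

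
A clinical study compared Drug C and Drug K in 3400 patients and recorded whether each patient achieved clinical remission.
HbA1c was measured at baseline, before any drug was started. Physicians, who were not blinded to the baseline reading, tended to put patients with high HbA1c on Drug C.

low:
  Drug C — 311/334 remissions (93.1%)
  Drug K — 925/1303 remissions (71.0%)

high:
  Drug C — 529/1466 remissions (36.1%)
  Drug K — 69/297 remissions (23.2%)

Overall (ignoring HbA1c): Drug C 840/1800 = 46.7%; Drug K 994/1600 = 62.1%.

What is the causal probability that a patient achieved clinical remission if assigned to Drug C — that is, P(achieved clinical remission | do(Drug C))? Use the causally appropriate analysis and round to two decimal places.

HbA1c is set before the drug has any effect — it is not caused by the drug — and it independently drives the outcome. That makes it a confounder, so the causal comparison is within HbA1c levels.
Standardising Drug C to the population HbA1c mix: 0.481·311/334 + 0.519·529/1466 = 0.635.

0.64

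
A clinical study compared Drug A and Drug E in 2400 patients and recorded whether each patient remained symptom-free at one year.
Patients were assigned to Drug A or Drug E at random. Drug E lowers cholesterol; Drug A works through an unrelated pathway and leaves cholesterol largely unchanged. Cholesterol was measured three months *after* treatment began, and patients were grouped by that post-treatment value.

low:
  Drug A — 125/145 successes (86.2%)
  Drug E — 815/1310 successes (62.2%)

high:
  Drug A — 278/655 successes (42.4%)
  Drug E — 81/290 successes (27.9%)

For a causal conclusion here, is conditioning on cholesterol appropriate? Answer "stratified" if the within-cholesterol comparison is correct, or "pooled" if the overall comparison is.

Cholesterol is recorded after the drug and is itself shifted by it — it sits on the causal path from drug to outcome. Conditioning on a mediator would strip out part of the effect we want; the pooled comparison gives the total causal effect.
Pooled: Drug A 50.4% vs Drug E 56.0%; Drug E is higher overall.

pooled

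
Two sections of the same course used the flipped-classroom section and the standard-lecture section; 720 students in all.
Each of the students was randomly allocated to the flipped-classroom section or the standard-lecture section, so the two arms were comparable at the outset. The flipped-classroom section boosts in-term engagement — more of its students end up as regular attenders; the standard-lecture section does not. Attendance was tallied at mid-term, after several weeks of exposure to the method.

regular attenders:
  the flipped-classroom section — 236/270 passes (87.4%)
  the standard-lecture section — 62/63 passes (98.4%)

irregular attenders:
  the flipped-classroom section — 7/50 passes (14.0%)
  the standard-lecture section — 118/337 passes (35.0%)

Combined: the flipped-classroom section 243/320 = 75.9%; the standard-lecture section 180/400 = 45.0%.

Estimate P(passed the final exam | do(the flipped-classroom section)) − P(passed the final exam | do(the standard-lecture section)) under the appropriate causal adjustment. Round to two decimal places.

Mid-term attendance is downstream of the teaching method. One should not condition on a consequence of treatment, so the overall rates are the right comparison.
The causal difference is the pooled difference: 0.759 − 0.450 = +0.309.

+0.31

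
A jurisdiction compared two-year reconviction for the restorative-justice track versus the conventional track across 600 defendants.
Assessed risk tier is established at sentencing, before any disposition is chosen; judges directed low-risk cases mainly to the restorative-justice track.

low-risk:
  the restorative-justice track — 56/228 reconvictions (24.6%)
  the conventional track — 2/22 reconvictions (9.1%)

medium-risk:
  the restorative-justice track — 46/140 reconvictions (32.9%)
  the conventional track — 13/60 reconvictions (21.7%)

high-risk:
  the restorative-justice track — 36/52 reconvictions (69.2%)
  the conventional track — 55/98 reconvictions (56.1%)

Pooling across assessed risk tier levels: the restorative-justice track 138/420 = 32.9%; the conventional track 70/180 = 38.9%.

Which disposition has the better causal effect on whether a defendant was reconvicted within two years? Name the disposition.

the conventional track

Here assessed risk tier is a common cause — it drives both which disposition a case falls under and the outcome. The crude comparison mixes populations; the stratum-specific rates are the causally relevant ones.
Within each level — low-risk: 24.6% vs 9.1%; medium-risk: 32.9% vs 21.7%; high-risk: 69.2% vs 56.1% — the conventional track is lower every time.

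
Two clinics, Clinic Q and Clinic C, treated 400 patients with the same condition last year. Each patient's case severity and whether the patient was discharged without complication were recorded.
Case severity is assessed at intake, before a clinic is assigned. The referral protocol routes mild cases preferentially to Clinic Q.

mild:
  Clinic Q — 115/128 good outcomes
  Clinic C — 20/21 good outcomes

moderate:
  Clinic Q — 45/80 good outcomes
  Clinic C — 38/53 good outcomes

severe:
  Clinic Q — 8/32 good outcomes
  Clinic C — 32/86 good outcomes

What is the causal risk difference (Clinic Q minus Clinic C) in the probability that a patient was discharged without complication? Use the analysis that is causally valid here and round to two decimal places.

Case severity satisfies the back-door criterion: it is not a descendant of the clinic, and it blocks the spurious path from clinic to outcome. Adjusting for it (i.e., using the within-case severity rates) gives the causal effect.
Adjusting over the population distribution of case severity: 0.372·(0.898−0.952) + 0.333·(0.562−0.717) + 0.295·(0.250−0.372) = -0.107.

-0.11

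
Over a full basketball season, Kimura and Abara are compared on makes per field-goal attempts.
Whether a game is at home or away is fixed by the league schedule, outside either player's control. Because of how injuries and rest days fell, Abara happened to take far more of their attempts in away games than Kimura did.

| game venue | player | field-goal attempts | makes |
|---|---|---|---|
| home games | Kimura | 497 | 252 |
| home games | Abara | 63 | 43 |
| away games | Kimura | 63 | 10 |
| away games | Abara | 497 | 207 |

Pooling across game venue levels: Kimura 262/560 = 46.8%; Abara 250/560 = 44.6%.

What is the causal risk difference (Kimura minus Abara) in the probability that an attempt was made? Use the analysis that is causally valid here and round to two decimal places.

-0.22

Here game venue is a common cause — it drives both which player a case falls under and the outcome. The crude comparison mixes populations; the stratum-specific rates are the causally relevant ones.
Adjusting over the population distribution of game venue: 0.500·(0.507−0.683) + 0.500·(0.159−0.416) = -0.217.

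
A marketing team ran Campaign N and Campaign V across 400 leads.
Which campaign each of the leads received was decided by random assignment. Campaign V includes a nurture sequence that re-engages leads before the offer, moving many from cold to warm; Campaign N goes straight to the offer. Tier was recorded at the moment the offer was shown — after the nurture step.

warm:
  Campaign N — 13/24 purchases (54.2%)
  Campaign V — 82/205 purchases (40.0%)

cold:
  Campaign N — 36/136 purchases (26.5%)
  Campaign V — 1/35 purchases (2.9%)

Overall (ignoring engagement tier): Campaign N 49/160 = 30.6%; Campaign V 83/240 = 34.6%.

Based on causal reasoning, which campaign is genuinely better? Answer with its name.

Stratifying would compare campaigns among leads the campaigns themselves sorted into engagement tier groups — a form of selection on an intermediate. The unconditioned pooled rates give the total causal effect.
Pooled: Campaign N 30.6% vs Campaign V 34.6%; Campaign V is higher overall.

Campaign V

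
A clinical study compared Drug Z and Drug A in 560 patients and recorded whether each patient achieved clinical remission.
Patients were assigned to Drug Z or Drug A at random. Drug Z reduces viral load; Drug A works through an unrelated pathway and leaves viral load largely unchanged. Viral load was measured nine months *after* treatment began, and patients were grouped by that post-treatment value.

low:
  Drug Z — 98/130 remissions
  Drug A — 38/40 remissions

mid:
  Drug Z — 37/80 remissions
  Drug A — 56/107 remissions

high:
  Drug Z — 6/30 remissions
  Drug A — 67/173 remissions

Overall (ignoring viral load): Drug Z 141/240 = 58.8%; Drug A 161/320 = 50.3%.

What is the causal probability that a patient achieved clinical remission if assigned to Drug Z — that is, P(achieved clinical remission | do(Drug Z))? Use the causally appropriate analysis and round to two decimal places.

The viral load-specific comparison favours Drug A throughout, but the pooled figures favour Drug Z. The question is whether to condition on viral load.
Stratifying would compare drugs among patients the drugs themselves sorted into viral load groups — a form of selection on an intermediate. The unconditioned pooled rates give the total causal effect.
So P(outcome | do(Drug Z)) is just the pooled rate for Drug Z: 141/240 = 0.588.

0.59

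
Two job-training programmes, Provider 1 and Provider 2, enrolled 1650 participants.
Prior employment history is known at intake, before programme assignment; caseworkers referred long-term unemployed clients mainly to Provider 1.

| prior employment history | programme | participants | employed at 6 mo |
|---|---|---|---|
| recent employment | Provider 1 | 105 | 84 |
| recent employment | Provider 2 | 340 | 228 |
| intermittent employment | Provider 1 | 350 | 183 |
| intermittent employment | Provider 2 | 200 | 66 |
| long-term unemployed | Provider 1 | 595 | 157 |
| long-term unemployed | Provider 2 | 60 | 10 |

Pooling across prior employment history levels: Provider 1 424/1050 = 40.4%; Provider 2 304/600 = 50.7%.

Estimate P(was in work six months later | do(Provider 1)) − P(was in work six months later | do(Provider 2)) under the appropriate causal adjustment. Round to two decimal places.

+0.14

Since prior employment history is a pre-existing factor (not a product of the programme) and it affects the outcome on its own, it is a confounder. The stratified rates, not the pooled rate, identify the causal effect.
Adjusting over the population distribution of prior employment history: 0.270·(0.800−0.671) + 0.333·(0.523−0.330) + 0.397·(0.264−0.167) = +0.138.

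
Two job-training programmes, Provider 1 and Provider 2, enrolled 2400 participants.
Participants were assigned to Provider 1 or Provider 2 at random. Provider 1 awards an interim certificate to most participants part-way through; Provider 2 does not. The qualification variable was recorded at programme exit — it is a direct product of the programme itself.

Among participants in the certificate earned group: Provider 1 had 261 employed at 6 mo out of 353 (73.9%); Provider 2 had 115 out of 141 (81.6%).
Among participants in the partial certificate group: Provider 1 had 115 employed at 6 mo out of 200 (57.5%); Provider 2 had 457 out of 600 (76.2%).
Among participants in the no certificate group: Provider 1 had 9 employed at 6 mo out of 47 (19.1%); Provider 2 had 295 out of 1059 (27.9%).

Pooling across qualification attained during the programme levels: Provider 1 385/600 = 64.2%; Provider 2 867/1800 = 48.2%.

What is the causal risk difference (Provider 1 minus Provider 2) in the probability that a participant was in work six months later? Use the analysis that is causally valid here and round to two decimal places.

+0.16

Stratifying would compare programmes among participants the programmes themselves sorted into qualification attained during the programme groups — a form of selection on an intermediate. The unconditioned pooled rates give the total causal effect.
The causal difference is the pooled difference: 0.642 − 0.482 = +0.160.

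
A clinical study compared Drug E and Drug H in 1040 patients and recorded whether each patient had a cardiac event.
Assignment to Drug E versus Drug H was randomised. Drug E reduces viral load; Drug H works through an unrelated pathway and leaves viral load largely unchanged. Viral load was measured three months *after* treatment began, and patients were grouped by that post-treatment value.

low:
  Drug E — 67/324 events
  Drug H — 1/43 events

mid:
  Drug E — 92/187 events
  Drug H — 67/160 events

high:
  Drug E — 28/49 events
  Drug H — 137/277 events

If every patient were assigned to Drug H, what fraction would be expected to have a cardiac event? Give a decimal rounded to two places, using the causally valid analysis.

The stratified and pooled comparisons disagree (Drug H wins within each viral load; Drug E wins overall), so the answer turns on the causal role of viral load.
Viral load is downstream of the drug. One should not condition on a consequence of treatment, so the overall rates are the right comparison.
So P(outcome | do(Drug H)) is just the pooled rate for Drug H: 205/480 = 0.427.

0.43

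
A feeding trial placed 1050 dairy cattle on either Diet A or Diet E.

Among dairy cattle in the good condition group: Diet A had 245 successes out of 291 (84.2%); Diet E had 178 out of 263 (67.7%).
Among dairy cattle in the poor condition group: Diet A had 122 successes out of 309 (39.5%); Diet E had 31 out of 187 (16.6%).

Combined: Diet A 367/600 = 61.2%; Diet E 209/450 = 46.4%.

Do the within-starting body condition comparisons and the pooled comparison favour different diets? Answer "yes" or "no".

Within each starting body condition level (good condition 84.2% vs 67.7%; poor condition 39.5% vs 16.6%), Diet A has the higher rate every time. Pooled: 61.2% vs 46.4% — Diet A has the higher rate overall. They agree.

no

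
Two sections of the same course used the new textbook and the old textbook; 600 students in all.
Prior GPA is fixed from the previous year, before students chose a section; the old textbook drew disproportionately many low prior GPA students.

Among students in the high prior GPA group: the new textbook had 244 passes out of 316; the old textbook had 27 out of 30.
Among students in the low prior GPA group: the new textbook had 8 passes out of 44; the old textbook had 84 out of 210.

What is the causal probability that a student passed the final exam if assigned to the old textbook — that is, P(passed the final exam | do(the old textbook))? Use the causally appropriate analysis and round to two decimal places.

0.69

Prior GPA band differs across teaching methods for reasons unrelated to any effect of the teaching method itself, and it separately predicts the outcome — a classic confounder. We must compare within prior GPA band levels.
Standardising the old textbook to the population prior GPA band mix: 0.577·27/30 + 0.423·84/210 = 0.688.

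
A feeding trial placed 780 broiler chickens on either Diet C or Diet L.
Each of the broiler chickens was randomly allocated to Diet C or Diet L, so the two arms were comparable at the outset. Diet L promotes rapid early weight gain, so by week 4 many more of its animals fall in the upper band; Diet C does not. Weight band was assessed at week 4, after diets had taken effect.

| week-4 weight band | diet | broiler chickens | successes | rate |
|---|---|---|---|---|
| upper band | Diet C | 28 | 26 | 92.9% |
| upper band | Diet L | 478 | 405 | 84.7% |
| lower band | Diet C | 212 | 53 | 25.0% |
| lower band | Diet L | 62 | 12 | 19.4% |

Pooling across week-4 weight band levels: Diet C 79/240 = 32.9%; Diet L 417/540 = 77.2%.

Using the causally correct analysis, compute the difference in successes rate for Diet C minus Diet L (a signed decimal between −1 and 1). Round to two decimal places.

Diet C is higher inside every week-4 weight band stratum but Diet L is higher in aggregate. Whether to stratify depends on how week-4 weight band relates to the diet.
The distribution of week-4 weight band is itself part of what the diet does — it is an intermediate outcome. Holding it fixed would remove that part of the effect; the total effect is the pooled difference.
The causal difference is the pooled difference: 0.329 − 0.772 = -0.443.

-0.44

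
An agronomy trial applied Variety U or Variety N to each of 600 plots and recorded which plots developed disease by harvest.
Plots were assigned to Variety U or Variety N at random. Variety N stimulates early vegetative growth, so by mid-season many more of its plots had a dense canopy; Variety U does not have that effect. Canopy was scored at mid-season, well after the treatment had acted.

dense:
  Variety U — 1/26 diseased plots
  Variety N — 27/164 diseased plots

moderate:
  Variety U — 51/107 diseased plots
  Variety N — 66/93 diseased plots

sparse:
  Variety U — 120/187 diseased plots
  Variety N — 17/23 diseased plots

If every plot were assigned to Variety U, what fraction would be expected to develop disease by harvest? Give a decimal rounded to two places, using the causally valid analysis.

0.54

Mid-season canopy here is a post-treatment variable shaped by the variety; conditioning on it would introduce bias rather than remove it. The overall comparison is the causal one.
So P(outcome | do(Variety U)) is just the pooled rate for Variety U: 172/320 = 0.537.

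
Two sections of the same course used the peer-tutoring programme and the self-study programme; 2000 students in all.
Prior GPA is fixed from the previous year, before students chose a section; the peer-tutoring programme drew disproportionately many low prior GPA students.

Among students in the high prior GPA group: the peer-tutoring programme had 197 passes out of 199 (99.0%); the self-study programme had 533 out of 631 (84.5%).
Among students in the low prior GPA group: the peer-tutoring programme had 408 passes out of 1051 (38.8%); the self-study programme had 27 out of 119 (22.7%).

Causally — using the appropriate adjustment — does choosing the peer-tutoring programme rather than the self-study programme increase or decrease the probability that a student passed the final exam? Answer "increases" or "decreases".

increases

The imbalance in prior GPA band arose from how students were allocated, not from anything the teaching method did; and prior GPA band independently affects the outcome. The pooled gap is confounded — condition on prior GPA band.
Within each level — high prior GPA: 99.0% vs 84.5%; low prior GPA: 38.8% vs 22.7% — the peer-tutoring programme is higher every time.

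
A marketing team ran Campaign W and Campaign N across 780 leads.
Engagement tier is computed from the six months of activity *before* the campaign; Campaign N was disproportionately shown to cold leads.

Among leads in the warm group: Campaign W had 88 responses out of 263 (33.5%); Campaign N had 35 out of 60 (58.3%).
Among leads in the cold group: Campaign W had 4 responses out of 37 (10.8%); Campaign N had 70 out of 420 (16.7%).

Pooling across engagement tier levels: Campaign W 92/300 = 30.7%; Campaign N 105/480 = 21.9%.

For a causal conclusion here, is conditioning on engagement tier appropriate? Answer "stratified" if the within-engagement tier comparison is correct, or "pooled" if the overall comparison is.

stratified

Campaign N is higher inside every engagement tier stratum but Campaign W is higher in aggregate. Whether to stratify depends on how engagement tier relates to the campaign.
Engagement tier differs across campaigns for reasons unrelated to any effect of the campaign itself, and it separately predicts the outcome — a classic confounder. We must compare within engagement tier levels.
Within each level — warm: 33.5% vs 58.3%; cold: 10.8% vs 16.7% — Campaign N is higher every time.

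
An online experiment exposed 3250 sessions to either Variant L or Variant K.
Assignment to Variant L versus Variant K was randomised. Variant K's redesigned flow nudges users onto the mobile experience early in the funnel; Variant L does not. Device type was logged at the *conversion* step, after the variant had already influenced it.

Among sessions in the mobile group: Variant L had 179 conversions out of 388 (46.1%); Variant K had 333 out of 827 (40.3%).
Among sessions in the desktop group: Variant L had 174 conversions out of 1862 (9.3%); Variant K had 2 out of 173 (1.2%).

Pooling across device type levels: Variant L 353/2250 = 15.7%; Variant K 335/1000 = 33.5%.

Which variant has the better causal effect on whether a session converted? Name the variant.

Variant K

Within every device type level Variant L has the higher rate, yet pooled Variant K does — Simpson's reversal.
Stratifying would compare variants among sessions the variants themselves sorted into device type groups — a form of selection on an intermediate. The unconditioned pooled rates give the total causal effect.
Pooled: Variant L 15.7% vs Variant K 33.5%; Variant K is higher overall.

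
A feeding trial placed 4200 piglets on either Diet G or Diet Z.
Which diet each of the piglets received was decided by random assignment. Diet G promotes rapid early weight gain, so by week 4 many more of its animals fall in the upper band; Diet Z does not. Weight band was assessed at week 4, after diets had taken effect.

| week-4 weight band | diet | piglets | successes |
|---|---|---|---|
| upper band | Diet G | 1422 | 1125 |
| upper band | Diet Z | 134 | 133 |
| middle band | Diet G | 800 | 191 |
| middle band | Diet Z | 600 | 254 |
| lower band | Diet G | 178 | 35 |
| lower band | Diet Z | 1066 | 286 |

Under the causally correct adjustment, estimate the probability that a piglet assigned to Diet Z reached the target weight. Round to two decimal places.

The distribution of week-4 weight band is itself part of what the diet does — it is an intermediate outcome. Holding it fixed would remove that part of the effect; the total effect is the pooled difference.
So P(outcome | do(Diet Z)) is just the pooled rate for Diet Z: 673/1800 = 0.374.

0.37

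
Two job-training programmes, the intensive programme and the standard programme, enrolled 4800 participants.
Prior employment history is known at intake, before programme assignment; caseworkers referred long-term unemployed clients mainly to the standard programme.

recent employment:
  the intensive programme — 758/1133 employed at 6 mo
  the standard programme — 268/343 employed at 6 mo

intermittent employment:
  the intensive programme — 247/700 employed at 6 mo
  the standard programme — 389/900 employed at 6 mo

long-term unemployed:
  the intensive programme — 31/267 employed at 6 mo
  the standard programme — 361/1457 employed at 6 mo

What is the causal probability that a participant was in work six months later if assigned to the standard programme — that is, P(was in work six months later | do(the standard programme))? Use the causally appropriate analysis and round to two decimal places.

0.47

Within every prior employment history level the standard programme has the higher rate, yet pooled the intensive programme does — Simpson's reversal.
Since prior employment history is a pre-existing factor (not a product of the programme) and it affects the outcome on its own, it is a confounder. The stratified rates, not the pooled rate, identify the causal effect.
Standardising the standard programme to the population prior employment history mix: 0.307·268/343 + 0.333·389/900 + 0.359·361/1457 = 0.473.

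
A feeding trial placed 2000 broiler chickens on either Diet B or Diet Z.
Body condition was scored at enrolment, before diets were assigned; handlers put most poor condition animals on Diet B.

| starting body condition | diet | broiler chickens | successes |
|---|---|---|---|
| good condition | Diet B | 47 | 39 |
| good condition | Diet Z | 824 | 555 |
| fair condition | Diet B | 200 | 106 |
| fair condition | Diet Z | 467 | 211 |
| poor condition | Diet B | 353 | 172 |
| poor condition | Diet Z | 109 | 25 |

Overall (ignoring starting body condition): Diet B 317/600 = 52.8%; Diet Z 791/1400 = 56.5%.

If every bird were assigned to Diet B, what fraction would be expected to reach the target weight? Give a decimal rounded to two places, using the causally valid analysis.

The imbalance in starting body condition arose from how broiler chickens were allocated, not from anything the diet did; and starting body condition independently affects the outcome. The pooled gap is confounded — condition on starting body condition.
Standardising Diet B to the population starting body condition mix: 0.435·39/47 + 0.334·106/200 + 0.231·172/353 = 0.651.

0.65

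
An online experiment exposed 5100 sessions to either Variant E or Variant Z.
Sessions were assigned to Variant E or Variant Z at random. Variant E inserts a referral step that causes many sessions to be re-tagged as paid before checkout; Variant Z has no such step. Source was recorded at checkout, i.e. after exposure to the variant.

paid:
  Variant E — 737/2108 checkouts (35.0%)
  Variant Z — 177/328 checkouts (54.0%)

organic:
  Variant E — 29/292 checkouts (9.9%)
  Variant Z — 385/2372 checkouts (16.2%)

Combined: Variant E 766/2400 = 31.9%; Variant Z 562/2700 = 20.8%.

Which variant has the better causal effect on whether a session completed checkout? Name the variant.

The stratified and pooled comparisons disagree (Variant Z wins within each traffic source; Variant E wins overall), so the answer turns on the causal role of traffic source.
Traffic source lies on the pathway variant → traffic source → outcome, so adjusting for it blocks the indirect effect. For the total causal effect of variant, use the unadjusted pooled rates.
Pooled: Variant E 31.9% vs Variant Z 20.8%; Variant E is higher overall.

Variant E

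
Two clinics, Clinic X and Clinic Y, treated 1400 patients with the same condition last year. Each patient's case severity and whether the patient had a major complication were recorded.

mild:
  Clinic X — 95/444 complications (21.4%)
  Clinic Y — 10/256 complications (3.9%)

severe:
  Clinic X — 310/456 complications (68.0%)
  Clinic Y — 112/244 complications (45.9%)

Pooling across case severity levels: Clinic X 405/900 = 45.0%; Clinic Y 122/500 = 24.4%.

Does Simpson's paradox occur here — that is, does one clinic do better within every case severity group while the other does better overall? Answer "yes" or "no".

Within each case severity level (mild 21.4% vs 3.9%; severe 68.0% vs 45.9%), Clinic Y has the lower rate every time. Pooled: 45.0% vs 24.4% — Clinic Y has the lower rate overall. They agree.

no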